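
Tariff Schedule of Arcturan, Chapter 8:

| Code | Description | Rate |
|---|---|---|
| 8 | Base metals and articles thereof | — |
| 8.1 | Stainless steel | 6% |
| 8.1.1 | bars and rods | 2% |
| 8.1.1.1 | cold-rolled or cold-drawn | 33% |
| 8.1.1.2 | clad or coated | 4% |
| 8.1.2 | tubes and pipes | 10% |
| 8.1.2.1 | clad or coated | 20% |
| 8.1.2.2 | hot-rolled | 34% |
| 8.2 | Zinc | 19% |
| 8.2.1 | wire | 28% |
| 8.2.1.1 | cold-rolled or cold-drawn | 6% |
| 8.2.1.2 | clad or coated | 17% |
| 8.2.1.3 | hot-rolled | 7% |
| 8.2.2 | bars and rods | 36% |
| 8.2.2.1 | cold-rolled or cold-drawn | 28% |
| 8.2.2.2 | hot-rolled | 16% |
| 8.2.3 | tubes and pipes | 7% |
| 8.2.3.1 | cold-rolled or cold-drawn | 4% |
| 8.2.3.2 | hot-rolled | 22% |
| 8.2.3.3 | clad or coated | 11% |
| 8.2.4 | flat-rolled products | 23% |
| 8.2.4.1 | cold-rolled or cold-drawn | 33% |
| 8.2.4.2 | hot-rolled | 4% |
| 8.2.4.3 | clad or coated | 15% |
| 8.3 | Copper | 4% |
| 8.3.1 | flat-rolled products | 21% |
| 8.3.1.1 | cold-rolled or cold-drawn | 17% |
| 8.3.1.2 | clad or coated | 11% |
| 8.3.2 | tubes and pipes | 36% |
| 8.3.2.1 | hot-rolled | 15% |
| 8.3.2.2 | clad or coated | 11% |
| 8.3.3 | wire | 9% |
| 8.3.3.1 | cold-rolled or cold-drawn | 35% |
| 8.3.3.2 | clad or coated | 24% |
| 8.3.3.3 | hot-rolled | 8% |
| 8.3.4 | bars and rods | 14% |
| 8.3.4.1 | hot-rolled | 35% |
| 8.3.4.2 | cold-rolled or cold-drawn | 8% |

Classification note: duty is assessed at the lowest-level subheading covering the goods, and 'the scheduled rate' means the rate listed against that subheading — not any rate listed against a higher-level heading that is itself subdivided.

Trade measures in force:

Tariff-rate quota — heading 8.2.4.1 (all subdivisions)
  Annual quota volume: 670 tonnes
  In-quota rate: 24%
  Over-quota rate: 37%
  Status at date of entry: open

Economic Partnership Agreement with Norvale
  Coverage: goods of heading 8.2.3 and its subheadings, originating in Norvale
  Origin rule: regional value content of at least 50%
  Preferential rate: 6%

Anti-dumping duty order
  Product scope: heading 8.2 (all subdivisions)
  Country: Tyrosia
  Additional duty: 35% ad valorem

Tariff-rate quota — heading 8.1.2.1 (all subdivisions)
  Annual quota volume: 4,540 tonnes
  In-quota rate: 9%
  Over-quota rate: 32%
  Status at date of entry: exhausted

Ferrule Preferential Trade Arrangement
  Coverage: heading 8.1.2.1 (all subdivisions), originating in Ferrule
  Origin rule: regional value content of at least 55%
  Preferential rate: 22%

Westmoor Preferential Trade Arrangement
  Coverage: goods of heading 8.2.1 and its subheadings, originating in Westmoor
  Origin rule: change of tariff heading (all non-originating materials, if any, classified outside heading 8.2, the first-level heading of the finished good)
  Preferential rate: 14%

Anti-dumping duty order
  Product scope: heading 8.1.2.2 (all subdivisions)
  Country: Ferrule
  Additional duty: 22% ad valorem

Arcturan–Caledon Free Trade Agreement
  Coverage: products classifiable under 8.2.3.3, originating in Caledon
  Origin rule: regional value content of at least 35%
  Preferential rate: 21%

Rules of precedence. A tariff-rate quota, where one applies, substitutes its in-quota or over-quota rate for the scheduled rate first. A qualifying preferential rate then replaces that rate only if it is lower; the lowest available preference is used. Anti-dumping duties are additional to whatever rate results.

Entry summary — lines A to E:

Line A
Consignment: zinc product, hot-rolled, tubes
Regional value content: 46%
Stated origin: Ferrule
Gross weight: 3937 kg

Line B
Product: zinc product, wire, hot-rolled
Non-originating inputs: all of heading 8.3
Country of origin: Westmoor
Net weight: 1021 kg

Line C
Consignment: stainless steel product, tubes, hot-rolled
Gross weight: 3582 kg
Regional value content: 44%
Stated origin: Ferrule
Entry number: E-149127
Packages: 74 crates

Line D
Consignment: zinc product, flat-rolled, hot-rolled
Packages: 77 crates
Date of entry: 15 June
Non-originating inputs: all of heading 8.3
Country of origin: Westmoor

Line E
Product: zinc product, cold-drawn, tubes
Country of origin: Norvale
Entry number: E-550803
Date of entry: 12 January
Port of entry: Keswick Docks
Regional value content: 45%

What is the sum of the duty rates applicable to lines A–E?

93%

Line A: zinc → 8.2; tubes → 8.2.3; hot-rolled → 8.2.3.2. Scheduled 22%. Ferrule agreement on 8.1.2.1: 8.2.3.2 not covered. → 22%.
Line B: zinc → 8.2; wire → 8.2.1; hot-rolled → 8.2.1.3. Scheduled 7%. Westmoor agreement on 8.2.1: CTH met → 14% available; preference 14% not lower than 7% → no reduction. → 7%.
Line C: stainless steel → 8.1; tubes → 8.1.2; hot-rolled → 8.1.2.2. Scheduled 34%. Ferrule agreement on 8.1.2.1: 8.1.2.2 not covered; anti-dumping (Ferrule, 8.1.2.2): +22%; total 34% + 22% = 56%. → 56%.
Line D: zinc → 8.2; flat-rolled → 8.2.4; hot-rolled → 8.2.4.2. Scheduled 4%. Westmoor agreement on 8.2.1: 8.2.4.2 not covered. → 4%.
Line E: zinc → 8.2; tubes → 8.2.3; cold-drawn → 8.2.3.1. Scheduled 4%. Norvale agreement on 8.2.3: RVC < 50%. → 4%.
Sum: 22% + 7% + 56% + 4% + 4% = 93%.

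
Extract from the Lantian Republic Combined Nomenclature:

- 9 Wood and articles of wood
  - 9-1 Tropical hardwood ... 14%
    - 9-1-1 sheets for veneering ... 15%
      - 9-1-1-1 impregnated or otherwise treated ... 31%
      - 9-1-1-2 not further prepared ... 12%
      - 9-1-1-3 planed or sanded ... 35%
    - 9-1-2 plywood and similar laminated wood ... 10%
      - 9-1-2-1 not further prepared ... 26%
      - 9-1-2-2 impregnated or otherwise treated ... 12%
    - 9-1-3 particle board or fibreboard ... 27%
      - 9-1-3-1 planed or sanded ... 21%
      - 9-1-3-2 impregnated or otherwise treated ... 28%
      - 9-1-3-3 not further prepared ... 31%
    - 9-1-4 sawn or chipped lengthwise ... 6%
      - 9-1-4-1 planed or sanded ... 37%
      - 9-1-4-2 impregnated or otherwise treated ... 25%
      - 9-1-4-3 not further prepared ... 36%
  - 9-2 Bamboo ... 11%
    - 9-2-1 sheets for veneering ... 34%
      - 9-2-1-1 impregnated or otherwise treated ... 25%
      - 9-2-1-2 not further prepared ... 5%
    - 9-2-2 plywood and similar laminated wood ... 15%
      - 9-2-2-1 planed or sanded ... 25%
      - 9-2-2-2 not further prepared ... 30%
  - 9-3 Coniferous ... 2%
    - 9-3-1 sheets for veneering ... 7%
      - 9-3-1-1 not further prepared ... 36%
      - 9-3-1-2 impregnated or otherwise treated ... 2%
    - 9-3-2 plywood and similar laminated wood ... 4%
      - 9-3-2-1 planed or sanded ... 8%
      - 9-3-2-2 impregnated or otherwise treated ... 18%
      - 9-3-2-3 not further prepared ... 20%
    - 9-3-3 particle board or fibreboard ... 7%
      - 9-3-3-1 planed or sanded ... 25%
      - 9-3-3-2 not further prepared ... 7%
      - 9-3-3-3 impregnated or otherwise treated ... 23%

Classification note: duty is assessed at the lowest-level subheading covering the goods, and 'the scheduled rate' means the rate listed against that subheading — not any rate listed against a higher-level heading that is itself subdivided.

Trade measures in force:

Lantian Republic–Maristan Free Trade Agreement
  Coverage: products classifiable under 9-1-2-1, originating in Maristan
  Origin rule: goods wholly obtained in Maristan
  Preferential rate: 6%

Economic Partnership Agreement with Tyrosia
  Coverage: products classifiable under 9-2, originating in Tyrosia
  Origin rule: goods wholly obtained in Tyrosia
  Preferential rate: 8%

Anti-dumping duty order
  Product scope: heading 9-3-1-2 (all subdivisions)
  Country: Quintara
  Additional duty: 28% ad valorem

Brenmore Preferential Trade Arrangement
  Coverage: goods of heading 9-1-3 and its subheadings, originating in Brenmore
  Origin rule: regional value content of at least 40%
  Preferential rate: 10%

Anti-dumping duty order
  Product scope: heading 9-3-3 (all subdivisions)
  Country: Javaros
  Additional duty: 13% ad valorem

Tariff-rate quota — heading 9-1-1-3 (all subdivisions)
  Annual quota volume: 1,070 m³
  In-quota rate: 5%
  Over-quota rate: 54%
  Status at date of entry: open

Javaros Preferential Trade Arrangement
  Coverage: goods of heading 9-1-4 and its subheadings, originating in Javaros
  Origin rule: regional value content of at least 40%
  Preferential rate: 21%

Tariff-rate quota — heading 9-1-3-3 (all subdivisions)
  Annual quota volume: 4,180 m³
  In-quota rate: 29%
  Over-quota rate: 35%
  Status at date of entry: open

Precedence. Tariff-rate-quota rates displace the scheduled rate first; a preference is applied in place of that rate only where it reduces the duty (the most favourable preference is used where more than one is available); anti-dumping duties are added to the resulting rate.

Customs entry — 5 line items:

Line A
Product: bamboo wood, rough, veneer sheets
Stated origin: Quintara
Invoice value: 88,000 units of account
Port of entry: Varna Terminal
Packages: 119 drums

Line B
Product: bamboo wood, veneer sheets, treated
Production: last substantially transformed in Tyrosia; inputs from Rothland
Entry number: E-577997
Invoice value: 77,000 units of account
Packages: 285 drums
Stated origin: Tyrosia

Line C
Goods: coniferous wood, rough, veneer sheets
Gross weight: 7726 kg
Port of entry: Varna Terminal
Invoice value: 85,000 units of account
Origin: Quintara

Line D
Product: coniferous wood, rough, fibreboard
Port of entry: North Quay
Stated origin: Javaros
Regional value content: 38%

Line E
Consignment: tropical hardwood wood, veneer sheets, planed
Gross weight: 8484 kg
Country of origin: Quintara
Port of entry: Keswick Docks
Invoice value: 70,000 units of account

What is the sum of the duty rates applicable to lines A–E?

91%

Line A: bamboo → 9-2; veneer sheets → 9-2-1; rough → 9-2-1-2. Scheduled 5%. No special measure applies. → 5%.
Line B: bamboo → 9-2; veneer sheets → 9-2-1; treated → 9-2-1-1. Scheduled 25%. Tyrosia agreement on 9-2: not wholly obtained. → 25%.
Line C: coniferous → 9-3; veneer sheets → 9-3-1; rough → 9-3-1-1. Scheduled 36%. No special measure applies. → 36%.
Line D: coniferous → 9-3; fibreboard → 9-3-3; rough → 9-3-3-2. Scheduled 7%. Javaros agreement on 9-1-4: 9-3-3-2 not covered; anti-dumping (Javaros, 9-3-3): +13%; total 7% + 13% = 20%. → 20%.
Line E: tropical hardwood → 9-1; veneer sheets → 9-1-1; planed → 9-1-1-3. Scheduled 35%. quota on 9-1-1-3 open → in-quota 5%. → 5%.
Sum: 5% + 25% + 36% + 20% + 5% = 91%.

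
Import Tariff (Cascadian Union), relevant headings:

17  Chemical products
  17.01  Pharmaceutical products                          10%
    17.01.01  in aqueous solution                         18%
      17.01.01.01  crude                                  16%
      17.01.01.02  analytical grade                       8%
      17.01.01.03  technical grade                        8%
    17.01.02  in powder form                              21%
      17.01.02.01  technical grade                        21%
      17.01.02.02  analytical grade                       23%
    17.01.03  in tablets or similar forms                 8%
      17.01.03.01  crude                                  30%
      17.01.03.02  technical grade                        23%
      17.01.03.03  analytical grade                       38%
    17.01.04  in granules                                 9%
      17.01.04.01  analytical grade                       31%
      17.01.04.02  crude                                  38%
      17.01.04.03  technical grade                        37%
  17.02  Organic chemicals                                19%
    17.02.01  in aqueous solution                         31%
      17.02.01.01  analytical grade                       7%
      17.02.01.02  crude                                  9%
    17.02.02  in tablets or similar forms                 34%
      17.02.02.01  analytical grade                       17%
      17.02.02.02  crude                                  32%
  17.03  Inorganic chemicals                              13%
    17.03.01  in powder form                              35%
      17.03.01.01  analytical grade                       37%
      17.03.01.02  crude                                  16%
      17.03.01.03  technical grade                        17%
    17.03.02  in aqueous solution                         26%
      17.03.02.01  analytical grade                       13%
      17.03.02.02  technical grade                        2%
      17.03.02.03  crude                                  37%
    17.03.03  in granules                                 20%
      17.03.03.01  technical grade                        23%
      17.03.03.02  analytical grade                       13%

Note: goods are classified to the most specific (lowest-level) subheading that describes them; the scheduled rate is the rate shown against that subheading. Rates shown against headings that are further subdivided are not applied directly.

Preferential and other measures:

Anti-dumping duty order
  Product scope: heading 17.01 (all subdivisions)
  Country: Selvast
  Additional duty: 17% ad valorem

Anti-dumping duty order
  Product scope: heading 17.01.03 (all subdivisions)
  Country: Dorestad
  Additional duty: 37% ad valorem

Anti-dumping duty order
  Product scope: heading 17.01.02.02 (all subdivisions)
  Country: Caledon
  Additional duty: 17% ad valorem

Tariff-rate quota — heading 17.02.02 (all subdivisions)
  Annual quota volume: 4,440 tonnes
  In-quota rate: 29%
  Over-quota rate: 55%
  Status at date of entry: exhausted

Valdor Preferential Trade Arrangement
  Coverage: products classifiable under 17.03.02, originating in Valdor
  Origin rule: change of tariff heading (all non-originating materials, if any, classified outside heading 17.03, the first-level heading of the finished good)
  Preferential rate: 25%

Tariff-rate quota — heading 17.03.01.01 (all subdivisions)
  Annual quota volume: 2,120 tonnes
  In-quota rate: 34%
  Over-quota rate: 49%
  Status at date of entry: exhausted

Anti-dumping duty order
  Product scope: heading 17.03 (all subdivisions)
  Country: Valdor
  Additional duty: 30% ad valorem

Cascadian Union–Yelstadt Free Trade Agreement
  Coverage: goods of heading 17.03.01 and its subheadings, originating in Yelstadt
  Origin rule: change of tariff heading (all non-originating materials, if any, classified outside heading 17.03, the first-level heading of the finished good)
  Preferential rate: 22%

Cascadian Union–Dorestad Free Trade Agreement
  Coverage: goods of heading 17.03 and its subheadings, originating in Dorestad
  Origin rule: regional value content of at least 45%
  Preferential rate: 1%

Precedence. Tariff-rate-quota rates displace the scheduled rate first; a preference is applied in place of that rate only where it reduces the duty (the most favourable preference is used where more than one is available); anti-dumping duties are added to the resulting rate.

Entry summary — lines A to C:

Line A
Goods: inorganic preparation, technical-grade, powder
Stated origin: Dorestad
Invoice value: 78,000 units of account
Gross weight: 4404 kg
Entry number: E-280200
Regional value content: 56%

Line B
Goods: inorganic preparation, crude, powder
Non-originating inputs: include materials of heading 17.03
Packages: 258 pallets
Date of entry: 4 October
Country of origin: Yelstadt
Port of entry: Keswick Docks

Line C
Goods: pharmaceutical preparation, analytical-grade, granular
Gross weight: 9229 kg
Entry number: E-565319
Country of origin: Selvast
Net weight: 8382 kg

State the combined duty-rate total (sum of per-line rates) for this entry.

Line A: inorganic → 17.03; powder → 17.03.01; technical-grade → 17.03.01.03. Scheduled 17%. Dorestad agreement on 17.03: RVC ≥ 45% → 1% available; preferential 1%. → 1%.
Line B: inorganic → 17.03; powder → 17.03.01; crude → 17.03.01.02. Scheduled 16%. Yelstadt agreement on 17.03.01: CTH not met. → 16%.
Line C: pharmaceutical → 17.01; granular → 17.01.04; analytical-grade → 17.01.04.01. Scheduled 31%. anti-dumping (Selvast, 17.01): +17%; total 31% + 17% = 48%. → 48%.
Sum: 1% + 16% + 48% = 65%.

65%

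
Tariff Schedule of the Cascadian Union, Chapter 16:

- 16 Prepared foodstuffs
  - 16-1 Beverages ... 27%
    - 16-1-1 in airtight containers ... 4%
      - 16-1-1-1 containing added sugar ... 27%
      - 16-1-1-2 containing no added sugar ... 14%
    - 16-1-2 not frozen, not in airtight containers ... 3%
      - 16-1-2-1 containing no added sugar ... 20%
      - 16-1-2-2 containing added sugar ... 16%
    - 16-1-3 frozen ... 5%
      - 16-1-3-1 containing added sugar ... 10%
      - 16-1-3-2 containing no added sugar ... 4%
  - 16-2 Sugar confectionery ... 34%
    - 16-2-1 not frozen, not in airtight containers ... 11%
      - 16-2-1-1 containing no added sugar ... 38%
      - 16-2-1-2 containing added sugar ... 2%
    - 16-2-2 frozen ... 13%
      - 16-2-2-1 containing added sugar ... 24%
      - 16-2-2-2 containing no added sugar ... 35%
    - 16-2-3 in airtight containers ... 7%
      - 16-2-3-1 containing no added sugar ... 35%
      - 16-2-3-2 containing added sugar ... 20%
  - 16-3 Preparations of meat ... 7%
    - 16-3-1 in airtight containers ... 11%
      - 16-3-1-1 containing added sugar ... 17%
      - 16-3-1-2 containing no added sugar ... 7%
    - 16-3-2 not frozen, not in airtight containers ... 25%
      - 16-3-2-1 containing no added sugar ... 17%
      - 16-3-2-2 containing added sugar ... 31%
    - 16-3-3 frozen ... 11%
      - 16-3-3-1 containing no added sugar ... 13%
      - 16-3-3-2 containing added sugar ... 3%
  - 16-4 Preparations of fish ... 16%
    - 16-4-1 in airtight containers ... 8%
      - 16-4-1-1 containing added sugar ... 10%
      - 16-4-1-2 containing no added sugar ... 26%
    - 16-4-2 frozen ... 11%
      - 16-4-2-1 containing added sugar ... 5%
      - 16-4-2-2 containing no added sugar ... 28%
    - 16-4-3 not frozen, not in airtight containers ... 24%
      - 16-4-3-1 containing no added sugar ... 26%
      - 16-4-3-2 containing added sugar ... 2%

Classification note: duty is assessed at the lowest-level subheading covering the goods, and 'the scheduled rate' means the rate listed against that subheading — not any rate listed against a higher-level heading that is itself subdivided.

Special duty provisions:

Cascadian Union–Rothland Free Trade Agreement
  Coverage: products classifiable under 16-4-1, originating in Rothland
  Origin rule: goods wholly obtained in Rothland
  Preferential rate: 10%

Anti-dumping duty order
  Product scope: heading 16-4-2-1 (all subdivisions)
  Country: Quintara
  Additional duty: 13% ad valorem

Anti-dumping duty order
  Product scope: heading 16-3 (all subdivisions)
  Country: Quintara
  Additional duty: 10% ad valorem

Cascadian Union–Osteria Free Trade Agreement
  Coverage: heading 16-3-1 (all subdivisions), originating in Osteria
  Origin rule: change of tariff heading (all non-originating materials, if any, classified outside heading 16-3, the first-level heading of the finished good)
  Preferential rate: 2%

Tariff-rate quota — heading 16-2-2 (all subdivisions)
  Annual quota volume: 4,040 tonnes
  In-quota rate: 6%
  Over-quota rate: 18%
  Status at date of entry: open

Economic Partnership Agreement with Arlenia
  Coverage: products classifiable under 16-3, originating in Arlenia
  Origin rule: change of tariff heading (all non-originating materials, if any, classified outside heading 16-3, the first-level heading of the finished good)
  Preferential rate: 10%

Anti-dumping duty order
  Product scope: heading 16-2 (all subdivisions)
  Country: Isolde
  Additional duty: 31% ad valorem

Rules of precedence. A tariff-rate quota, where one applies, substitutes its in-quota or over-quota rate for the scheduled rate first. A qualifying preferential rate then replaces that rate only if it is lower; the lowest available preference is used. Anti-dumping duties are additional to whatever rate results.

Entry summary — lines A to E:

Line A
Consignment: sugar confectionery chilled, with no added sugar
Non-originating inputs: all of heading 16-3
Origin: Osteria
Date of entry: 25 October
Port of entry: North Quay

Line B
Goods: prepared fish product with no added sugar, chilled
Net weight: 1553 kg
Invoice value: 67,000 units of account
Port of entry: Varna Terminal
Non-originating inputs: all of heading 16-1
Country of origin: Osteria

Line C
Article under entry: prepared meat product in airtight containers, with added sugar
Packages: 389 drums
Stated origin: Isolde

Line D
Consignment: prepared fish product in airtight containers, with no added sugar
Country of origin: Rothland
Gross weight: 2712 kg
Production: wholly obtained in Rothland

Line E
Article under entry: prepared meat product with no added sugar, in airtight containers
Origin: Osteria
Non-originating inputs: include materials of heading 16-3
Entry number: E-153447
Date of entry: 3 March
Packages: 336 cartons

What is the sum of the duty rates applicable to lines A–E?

98%

Line A: sugar confectionery → 16-2; chilled → 16-2-1; with no added sugar → 16-2-1-1. Scheduled 38%. Osteria agreement on 16-3-1: 16-2-1-1 not covered. → 38%.
Line B: prepared fish product → 16-4; chilled → 16-4-3; with no added sugar → 16-4-3-1. Scheduled 26%. Osteria agreement on 16-3-1: 16-4-3-1 not covered. → 26%.
Line C: prepared meat product → 16-3; in airtight containers → 16-3-1; with added sugar → 16-3-1-1. Scheduled 17%. No special measure applies. → 17%.
Line D: prepared fish product → 16-4; in airtight containers → 16-4-1; with no added sugar → 16-4-1-2. Scheduled 26%. Rothland agreement on 16-4-1: wholly obtained → 10% available; preferential 10%. → 10%.
Line E: prepared meat product → 16-3; in airtight containers → 16-3-1; with no added sugar → 16-3-1-2. Scheduled 7%. Osteria agreement on 16-3-1: CTH not met. → 7%.
Sum: 38% + 26% + 17% + 10% + 7% = 98%.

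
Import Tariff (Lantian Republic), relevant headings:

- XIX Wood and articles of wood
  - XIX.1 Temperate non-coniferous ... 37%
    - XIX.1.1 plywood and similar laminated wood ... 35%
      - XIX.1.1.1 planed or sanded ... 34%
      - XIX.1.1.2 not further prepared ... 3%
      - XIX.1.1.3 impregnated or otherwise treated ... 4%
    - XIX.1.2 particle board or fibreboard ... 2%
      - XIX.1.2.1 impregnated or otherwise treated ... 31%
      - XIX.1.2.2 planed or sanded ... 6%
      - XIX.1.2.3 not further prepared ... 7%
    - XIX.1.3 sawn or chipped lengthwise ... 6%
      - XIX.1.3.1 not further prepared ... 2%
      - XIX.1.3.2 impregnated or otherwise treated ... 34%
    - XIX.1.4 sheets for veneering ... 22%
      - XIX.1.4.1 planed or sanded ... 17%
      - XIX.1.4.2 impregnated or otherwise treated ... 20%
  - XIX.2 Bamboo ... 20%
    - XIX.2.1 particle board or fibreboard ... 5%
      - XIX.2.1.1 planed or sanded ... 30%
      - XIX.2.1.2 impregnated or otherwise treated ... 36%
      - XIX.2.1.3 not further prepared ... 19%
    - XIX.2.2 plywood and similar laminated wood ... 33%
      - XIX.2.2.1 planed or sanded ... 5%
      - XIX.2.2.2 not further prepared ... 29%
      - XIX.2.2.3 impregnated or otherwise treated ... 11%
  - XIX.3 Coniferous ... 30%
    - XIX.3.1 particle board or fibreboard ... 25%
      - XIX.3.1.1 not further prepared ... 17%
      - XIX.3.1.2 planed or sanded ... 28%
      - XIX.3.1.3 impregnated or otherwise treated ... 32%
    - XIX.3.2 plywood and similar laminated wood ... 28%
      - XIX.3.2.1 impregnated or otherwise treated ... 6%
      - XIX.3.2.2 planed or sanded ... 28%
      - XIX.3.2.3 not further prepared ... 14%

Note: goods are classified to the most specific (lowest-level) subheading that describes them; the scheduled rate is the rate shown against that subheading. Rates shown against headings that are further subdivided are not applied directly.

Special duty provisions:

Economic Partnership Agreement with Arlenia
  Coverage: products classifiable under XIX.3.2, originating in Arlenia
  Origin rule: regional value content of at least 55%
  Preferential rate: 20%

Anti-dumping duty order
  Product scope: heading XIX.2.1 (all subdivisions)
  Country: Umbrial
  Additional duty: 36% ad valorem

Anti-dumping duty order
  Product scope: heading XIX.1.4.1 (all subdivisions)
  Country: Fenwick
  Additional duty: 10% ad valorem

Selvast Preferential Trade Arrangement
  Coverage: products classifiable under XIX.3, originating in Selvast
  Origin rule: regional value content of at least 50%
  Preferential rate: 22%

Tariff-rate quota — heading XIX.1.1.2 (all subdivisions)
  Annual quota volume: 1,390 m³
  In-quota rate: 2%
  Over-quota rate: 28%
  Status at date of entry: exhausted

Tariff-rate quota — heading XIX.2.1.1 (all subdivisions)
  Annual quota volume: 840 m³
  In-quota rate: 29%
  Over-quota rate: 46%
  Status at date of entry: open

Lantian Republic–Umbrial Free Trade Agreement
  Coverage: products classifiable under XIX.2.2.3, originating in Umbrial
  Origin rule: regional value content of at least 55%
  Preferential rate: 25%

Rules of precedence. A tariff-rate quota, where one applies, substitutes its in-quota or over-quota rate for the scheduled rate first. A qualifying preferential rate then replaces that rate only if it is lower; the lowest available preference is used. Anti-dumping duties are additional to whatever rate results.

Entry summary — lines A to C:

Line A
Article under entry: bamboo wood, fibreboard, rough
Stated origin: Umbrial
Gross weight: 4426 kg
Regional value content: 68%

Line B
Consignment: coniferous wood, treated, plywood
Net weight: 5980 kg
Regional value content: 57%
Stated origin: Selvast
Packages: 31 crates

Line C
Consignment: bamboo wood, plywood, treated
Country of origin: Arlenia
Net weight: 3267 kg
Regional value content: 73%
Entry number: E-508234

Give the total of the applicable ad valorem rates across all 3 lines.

72%

Line A: bamboo → XIX.2; fibreboard → XIX.2.1; rough → XIX.2.1.3. Scheduled 19%. Umbrial agreement on XIX.2.2.3: XIX.2.1.3 not covered; anti-dumping (Umbrial, XIX.2.1): +36%; total 19% + 36% = 55%. → 55%.
Line B: coniferous → XIX.3; plywood → XIX.3.2; treated → XIX.3.2.1. Scheduled 6%. Selvast agreement on XIX.3: RVC ≥ 50% → 22% available; preference 22% not lower than 6% → no reduction. → 6%.
Line C: bamboo → XIX.2; plywood → XIX.2.2; treated → XIX.2.2.3. Scheduled 11%. Arlenia agreement on XIX.3.2: XIX.2.2.3 not covered. → 11%.
Sum: 55% + 6% + 11% = 72%.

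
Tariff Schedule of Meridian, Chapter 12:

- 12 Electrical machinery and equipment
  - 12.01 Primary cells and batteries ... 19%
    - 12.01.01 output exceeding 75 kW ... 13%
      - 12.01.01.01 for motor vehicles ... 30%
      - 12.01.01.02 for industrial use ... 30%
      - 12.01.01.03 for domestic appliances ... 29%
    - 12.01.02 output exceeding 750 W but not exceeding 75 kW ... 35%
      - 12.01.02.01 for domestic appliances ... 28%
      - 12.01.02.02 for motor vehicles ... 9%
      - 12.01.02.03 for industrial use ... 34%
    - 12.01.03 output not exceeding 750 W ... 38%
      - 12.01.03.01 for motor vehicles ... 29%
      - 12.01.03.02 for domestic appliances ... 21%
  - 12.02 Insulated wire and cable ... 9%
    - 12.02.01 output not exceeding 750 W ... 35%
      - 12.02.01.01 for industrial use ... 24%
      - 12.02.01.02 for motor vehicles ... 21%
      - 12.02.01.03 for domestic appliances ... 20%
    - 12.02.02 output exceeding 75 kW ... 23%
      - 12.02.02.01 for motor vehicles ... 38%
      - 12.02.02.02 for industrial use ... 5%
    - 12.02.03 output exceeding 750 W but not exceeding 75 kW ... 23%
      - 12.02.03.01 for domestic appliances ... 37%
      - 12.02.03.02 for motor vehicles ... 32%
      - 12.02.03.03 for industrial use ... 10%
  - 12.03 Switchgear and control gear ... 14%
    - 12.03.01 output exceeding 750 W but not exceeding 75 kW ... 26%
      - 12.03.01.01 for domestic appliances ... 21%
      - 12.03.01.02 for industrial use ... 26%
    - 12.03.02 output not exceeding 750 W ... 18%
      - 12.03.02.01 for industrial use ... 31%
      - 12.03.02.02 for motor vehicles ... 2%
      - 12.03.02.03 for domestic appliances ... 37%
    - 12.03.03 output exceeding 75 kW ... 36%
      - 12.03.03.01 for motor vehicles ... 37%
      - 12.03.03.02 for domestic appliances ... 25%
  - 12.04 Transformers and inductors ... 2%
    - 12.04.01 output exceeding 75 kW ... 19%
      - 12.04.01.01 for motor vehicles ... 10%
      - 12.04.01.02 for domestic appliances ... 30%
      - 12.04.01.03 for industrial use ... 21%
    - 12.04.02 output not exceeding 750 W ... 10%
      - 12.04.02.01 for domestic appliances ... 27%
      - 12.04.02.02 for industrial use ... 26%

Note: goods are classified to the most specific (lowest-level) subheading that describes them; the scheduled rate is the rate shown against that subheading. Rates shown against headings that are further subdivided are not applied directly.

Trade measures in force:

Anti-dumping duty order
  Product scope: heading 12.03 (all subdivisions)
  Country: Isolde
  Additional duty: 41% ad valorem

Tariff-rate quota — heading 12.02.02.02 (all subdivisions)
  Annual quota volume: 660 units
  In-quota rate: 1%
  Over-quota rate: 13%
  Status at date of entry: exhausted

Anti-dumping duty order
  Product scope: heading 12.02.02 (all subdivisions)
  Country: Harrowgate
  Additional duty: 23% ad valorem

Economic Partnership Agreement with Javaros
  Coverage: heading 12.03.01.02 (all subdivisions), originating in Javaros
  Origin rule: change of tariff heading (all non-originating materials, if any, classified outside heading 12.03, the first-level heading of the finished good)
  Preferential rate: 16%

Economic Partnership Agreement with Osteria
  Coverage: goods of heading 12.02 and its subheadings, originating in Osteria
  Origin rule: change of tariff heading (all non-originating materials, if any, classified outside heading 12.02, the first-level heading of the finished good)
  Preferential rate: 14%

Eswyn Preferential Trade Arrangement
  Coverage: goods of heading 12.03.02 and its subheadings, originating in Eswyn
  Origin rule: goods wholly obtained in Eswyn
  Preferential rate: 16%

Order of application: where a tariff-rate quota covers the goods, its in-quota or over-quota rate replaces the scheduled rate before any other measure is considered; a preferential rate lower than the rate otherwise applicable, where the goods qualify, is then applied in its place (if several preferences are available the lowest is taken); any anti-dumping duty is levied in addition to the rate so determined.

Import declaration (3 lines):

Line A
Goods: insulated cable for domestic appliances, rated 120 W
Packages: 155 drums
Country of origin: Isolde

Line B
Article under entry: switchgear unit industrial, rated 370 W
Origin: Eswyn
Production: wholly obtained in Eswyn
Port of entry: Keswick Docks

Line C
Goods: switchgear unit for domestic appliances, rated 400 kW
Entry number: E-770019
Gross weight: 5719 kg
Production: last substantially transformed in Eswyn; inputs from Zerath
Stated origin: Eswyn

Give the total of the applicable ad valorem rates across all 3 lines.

Line A: insulated cable → 12.02; rated 120 W → 12.02.01; for domestic appliances → 12.02.01.03. Scheduled 20%. No special measure applies. → 20%.
Line B: switchgear unit → 12.03; rated 370 W → 12.03.02; industrial → 12.03.02.01. Scheduled 31%. Eswyn agreement on 12.03.02: wholly obtained → 16% available; preferential 16%. → 16%.
Line C: switchgear unit → 12.03; rated 400 kW → 12.03.03; for domestic appliances → 12.03.03.02. Scheduled 25%. Eswyn agreement on 12.03.02: 12.03.03.02 not covered. → 25%.
Sum: 20% + 16% + 25% = 61%.

61%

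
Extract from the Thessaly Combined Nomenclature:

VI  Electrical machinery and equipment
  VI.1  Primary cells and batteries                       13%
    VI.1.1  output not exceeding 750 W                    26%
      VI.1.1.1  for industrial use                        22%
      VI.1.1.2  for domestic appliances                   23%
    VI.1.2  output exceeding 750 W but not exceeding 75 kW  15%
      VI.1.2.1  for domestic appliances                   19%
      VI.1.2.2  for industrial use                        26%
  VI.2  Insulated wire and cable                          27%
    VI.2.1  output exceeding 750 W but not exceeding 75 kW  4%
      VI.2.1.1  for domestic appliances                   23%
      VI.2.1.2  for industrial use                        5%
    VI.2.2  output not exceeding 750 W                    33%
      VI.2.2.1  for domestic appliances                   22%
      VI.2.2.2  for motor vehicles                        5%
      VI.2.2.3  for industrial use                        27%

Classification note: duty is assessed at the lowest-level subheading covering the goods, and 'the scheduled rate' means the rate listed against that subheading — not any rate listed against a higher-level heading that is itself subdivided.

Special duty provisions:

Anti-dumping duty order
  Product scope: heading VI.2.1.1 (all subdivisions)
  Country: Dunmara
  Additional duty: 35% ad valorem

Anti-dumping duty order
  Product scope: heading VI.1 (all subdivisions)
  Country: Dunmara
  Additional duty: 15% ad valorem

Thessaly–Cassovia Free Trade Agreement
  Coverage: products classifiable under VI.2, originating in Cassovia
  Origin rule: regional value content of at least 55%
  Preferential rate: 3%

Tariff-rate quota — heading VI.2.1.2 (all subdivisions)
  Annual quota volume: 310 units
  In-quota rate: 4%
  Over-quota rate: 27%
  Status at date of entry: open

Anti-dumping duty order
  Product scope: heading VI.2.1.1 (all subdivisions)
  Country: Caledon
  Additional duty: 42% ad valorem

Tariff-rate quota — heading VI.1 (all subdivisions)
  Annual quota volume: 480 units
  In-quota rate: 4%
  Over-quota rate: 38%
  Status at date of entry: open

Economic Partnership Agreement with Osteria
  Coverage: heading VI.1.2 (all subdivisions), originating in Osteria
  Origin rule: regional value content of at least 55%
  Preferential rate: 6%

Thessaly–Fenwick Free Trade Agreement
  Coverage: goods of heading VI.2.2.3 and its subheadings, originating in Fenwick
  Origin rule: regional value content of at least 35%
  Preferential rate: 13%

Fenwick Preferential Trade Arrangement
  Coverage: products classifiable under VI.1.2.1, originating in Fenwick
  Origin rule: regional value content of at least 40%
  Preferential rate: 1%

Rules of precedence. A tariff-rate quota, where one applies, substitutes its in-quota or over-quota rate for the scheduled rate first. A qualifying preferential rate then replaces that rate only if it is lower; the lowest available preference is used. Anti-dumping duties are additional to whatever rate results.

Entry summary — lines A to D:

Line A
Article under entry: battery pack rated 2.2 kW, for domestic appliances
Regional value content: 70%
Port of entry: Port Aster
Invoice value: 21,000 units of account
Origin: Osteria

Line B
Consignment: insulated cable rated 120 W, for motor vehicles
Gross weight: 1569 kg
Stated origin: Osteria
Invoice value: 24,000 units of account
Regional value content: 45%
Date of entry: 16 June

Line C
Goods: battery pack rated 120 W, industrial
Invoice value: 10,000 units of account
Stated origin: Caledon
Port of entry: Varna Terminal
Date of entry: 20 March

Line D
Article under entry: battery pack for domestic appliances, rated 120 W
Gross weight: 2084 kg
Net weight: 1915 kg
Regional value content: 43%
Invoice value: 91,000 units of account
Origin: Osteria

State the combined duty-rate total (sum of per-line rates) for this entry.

Line A: battery pack → VI.1; rated 2.2 kW → VI.1.2; for domestic appliances → VI.1.2.1. Scheduled 19%. quota on VI.1 open → in-quota 4%; Osteria agreement on VI.1.2: RVC ≥ 55% → 6% available; preference 6% not lower than 4% → no reduction. → 4%.
Line B: insulated cable → VI.2; rated 120 W → VI.2.2; for motor vehicles → VI.2.2.2. Scheduled 5%. Osteria agreement on VI.1.2: VI.2.2.2 not covered. → 5%.
Line C: battery pack → VI.1; rated 120 W → VI.1.1; industrial → VI.1.1.1. Scheduled 22%. quota on VI.1 open → in-quota 4%. → 4%.
Line D: battery pack → VI.1; rated 120 W → VI.1.1; for domestic appliances → VI.1.1.2. Scheduled 23%. quota on VI.1 open → in-quota 4%; Osteria agreement on VI.1.2: VI.1.1.2 not covered. → 4%.
Sum: 4% + 5% + 4% + 4% = 17%.

17%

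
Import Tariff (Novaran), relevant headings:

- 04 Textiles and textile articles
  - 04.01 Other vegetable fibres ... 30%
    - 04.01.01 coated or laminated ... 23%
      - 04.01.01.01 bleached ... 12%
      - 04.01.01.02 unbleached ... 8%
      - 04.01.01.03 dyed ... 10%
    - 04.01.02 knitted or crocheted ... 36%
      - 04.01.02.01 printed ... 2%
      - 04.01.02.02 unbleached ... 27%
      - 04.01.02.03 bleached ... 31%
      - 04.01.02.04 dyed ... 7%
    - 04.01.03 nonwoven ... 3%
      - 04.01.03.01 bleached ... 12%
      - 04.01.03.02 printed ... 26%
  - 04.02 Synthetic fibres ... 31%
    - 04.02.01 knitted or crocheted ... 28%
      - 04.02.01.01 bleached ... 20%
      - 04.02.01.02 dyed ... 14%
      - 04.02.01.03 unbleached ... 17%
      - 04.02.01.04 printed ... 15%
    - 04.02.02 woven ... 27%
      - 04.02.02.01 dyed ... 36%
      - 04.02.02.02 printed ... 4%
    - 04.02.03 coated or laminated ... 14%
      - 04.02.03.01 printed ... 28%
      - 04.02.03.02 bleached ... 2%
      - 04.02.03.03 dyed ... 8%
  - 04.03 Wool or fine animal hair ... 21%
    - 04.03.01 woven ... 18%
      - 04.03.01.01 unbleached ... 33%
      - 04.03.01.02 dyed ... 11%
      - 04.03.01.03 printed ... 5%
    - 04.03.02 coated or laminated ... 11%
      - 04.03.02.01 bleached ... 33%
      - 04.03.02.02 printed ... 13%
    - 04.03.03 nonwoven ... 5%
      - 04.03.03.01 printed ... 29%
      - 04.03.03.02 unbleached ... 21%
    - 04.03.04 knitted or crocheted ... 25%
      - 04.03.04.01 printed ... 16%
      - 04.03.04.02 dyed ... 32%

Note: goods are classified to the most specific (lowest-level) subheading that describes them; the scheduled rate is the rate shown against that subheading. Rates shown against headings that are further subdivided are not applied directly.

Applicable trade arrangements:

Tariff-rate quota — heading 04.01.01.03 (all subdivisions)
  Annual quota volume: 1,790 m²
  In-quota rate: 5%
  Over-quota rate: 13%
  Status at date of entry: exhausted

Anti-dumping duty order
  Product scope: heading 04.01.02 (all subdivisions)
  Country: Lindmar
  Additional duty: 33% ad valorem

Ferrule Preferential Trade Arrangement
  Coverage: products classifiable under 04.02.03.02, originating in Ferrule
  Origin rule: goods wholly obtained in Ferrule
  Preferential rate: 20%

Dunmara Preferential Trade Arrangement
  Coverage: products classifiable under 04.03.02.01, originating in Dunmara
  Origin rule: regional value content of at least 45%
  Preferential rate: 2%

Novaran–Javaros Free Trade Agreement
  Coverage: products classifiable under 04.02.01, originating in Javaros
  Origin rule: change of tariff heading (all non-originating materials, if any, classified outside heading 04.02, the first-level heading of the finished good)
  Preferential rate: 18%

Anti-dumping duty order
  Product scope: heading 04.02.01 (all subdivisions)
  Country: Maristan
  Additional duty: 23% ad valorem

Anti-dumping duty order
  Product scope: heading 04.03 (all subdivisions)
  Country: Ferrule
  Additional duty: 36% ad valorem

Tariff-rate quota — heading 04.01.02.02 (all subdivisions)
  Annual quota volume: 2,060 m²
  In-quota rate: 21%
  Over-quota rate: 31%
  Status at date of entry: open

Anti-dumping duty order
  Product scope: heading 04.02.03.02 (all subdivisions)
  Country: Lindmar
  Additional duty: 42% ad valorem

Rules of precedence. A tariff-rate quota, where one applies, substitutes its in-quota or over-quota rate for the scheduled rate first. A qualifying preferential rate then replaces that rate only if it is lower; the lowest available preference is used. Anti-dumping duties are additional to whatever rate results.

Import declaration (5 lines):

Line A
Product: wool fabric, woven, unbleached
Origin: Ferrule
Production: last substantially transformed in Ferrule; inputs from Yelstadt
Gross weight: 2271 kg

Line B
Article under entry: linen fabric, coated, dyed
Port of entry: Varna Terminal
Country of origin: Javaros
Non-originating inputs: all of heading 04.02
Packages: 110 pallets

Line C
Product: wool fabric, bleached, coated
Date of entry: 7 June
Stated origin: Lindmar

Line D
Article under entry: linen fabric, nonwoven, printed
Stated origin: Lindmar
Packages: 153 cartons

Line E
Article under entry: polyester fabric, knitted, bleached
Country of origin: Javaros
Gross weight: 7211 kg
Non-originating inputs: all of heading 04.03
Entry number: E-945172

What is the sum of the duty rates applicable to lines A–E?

Line A: wool → 04.03; woven → 04.03.01; unbleached → 04.03.01.01. Scheduled 33%. Ferrule agreement on 04.02.03.02: 04.03.01.01 not covered; anti-dumping (Ferrule, 04.03): +36%; total 33% + 36% = 69%. → 69%.
Line B: linen → 04.01; coated → 04.01.01; dyed → 04.01.01.03. Scheduled 10%. quota on 04.01.01.03 exhausted → over-quota 13%; Javaros agreement on 04.02.01: 04.01.01.03 not covered. → 13%.
Line C: wool → 04.03; coated → 04.03.02; bleached → 04.03.02.01. Scheduled 33%. No special measure applies. → 33%.
Line D: linen → 04.01; nonwoven → 04.01.03; printed → 04.01.03.02. Scheduled 26%. No special measure applies. → 26%.
Line E: polyester → 04.02; knitted → 04.02.01; bleached → 04.02.01.01. Scheduled 20%. Javaros agreement on 04.02.01: CTH met → 18% available; preferential 18%. → 18%.
Sum: 69% + 13% + 33% + 26% + 18% = 159%.

159%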